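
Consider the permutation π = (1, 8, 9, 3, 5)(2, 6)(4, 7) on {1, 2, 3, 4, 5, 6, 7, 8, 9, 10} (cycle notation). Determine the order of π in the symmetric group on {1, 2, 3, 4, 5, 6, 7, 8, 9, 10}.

The cycle type of π is (5, 2, 2, 1).
Since disjoint cycles commute, ord(π) = lcm(5, 2, 2) = 10.

10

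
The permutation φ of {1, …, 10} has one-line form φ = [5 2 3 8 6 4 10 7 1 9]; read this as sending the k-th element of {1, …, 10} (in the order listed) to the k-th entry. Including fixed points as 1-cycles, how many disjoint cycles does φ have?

3

The cycle decomposition is (1 5 6 4 8 7 10 9)(2)(3), which has 3 cycles (counting 1-cycles).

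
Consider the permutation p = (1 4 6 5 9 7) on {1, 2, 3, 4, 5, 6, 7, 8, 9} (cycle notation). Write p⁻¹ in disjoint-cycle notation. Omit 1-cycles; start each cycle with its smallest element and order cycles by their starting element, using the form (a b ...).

Inverting a permutation written in cycle notation just reverses the order within every cycle.
Reversing each cycle of p and rotating so the smallest element leads gives (1 7 9 5 6 4).

(1 7 9 5 6 4)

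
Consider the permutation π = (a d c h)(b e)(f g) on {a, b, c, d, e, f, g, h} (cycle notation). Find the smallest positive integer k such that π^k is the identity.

4

The disjoint cycles have lengths 4, 2, 2.
The order is lcm(4, 2, 2) = 4.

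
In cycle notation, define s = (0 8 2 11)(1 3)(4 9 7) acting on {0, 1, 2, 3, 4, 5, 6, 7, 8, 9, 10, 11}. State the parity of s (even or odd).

The cycle lengths are 4, 3, 2, 1, 1, 1.
A cycle of length ℓ contributes ℓ−1 transpositions, so s is a product of 3 + 2 + 1 = 6 transpositions — even.

even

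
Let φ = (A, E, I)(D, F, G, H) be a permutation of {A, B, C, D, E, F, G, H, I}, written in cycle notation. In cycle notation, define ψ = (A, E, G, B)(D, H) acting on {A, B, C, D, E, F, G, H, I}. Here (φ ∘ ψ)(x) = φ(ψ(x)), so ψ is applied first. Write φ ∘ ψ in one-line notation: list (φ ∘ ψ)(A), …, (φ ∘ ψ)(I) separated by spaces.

For each element, apply ψ then φ: A → E → I; B → A → E; C → C → C; D → H → D; E → G → H; F → F → G; G → B → B; H → D → F; I → I → A.
Collecting the images, φ ∘ ψ = [I E C D H G B F A].

I E C D H G B F A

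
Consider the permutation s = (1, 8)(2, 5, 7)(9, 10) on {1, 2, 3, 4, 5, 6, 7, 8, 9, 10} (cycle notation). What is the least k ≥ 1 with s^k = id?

6

The cycle type of s is (3, 2, 2, 1, 1, 1).
The order is lcm(3, 2, 2) = 6.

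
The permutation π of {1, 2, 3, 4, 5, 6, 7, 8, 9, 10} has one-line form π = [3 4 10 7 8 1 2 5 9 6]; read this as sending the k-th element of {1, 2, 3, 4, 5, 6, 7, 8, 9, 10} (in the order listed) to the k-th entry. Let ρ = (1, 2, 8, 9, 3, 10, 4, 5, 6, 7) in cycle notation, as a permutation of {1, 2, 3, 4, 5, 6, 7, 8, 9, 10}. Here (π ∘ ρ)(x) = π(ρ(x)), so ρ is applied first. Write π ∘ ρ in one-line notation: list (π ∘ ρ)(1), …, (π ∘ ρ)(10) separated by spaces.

(π ∘ ρ)(x) = π(ρ(x)). Computing each image: π(ρ(1)) = π(2) = 4, π(ρ(2)) = π(8) = 5, π(ρ(3)) = π(10) = 6, π(ρ(4)) = π(5) = 8, π(ρ(5)) = π(6) = 1, π(ρ(6)) = π(7) = 2, π(ρ(7)) = π(1) = 3, π(ρ(8)) = π(9) = 9, π(ρ(9)) = π(3) = 10, π(ρ(10)) = π(4) = 7.
Hence π ∘ ρ = [4 5 6 8 1 2 3 9 10 7].

4 5 6 8 1 2 3 9 10 7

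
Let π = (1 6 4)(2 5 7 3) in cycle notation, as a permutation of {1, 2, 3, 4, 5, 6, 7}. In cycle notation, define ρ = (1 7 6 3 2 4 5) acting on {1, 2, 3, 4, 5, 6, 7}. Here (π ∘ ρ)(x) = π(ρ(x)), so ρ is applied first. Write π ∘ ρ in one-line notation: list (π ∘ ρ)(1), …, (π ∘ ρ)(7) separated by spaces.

3 1 5 7 6 2 4

For each element, apply ρ then π: 1 → 7 → 3; 2 → 4 → 1; 3 → 2 → 5; 4 → 5 → 7; 5 → 1 → 6; 6 → 3 → 2; 7 → 6 → 4.
Collecting the images, π ∘ ρ = [3 1 5 7 6 2 4].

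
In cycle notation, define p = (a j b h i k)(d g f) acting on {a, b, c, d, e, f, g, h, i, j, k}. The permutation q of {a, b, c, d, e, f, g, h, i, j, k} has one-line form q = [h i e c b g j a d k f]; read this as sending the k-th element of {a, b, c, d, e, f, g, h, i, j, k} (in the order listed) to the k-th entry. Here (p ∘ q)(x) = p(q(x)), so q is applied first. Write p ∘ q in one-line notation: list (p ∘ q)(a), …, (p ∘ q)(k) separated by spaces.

i k e c h f b j g a d

Chase each element through q then p: a → h → i; b → i → k; c → e → e; d → c → c; e → b → h; f → g → f; g → j → b; h → a → j; i → d → g; j → k → a; k → f → d.
So p ∘ q in one-line form is i k e c h f b j g a d.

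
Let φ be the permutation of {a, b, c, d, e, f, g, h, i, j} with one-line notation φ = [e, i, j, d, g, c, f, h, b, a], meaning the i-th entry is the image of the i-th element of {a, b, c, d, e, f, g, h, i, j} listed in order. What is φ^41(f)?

g

Tracing f → c → … returns to f after 6 steps, so f lies in a 6-cycle (a e g f c j).
Powers repeat with period 6 on this cycle, and 41 mod 6 = 5, so φ^41(f) = φ^5(f).
Stepping 5 places around the cycle: f → c → j → a → e → g.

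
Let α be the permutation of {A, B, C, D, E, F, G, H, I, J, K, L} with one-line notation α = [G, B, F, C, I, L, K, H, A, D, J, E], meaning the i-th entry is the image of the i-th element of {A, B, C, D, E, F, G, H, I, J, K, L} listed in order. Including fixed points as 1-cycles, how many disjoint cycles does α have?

3

The cycle decomposition is (A, G, K, J, D, C, F, L, E, I)(B)(H), which has 3 cycles (counting 1-cycles).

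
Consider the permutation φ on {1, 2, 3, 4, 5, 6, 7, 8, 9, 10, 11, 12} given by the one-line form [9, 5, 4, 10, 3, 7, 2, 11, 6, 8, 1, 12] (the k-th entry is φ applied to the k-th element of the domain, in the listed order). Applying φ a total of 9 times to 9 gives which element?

Tracing 9 → 6 → … returns to 9 after 11 steps, so 9 lies in an 11-cycle (1 9 6 7 2 5 3 4 10 8 11).
Stepping 9 places around the cycle: 9 → 6 → 7 → 2 → 5 → 3 → 4 → 10 → 8 → 11.

11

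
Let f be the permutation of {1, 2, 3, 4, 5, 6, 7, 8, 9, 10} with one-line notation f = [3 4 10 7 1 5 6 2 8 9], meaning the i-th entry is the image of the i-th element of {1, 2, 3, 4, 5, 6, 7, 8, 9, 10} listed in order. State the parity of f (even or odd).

In disjoint-cycle form the cycle lengths are 10.
A cycle of length ℓ contributes ℓ−1 transpositions, so f is a product of 9 transpositions — odd.

odd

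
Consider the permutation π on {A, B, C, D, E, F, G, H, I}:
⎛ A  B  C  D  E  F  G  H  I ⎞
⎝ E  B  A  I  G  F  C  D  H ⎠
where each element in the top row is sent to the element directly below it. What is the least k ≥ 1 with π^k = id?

Decomposing into disjoint cycles gives cycle lengths 4, 3, 1, 1.
The order of π is the least common multiple of its cycle lengths: lcm(4, 3) = 12.

12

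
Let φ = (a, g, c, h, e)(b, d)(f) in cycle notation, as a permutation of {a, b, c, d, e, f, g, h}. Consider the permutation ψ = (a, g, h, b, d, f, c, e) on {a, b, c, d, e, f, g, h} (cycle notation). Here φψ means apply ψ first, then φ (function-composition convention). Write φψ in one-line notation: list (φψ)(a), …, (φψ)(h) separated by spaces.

For each element, apply ψ then φ: a → g → c; b → d → b; c → e → a; d → f → f; e → a → g; f → c → h; g → h → e; h → b → d.
Collecting the images, φψ = [c b a f g h e d].

c b a f g h e d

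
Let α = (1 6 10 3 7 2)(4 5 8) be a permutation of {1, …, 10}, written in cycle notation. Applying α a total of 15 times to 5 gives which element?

5

5 lies in the 3-cycle (4 5 8).
Since the cycle has length 3, α^15 acts on it the same as α^0 (15 mod 3 = 0).
So α^15(5) = 5.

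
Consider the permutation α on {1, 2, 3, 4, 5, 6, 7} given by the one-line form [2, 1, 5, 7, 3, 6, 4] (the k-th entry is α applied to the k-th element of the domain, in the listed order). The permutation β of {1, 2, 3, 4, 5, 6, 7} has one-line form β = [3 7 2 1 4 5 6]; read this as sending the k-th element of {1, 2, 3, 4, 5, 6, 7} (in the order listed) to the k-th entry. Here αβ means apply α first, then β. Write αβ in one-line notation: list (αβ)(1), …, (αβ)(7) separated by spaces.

Chase each element through α then β: 1 → 2 → 7; 2 → 1 → 3; 3 → 5 → 4; 4 → 7 → 6; 5 → 3 → 2; 6 → 6 → 5; 7 → 4 → 1.
Collecting the images, αβ = [7 3 4 6 2 5 1].

7 3 4 6 2 5 1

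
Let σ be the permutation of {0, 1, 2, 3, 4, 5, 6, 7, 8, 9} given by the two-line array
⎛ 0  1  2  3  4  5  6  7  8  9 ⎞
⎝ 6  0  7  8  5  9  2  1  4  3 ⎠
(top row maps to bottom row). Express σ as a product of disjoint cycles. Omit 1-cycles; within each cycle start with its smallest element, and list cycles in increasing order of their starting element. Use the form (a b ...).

From 0: 0 → 6 → 2 → 7 → 1 → 0, closing the cycle (0 6 2 7 1).
Repeating from the next unused element and collecting all non-trivial cycles gives (0 6 2 7 1)(3 8 4 5 9).

(0 6 2 7 1)(3 8 4 5 9)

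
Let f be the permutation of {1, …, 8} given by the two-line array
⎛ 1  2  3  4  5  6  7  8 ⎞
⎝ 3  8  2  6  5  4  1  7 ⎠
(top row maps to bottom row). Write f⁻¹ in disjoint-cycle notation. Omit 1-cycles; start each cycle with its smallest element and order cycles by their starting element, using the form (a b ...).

(1 7 8 2 3)(4 6)

First write f in disjoint cycles: (1 3 2 8 7)(4 6).
Reversing each cycle (and rotating so the smallest element leads) gives f⁻¹ = (1 7 8 2 3)(4 6).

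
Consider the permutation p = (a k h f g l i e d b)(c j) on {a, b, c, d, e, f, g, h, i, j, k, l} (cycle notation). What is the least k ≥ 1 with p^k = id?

The cycle type of p is (10, 2).
The order of p is the least common multiple of its cycle lengths: lcm(10, 2) = 10.

10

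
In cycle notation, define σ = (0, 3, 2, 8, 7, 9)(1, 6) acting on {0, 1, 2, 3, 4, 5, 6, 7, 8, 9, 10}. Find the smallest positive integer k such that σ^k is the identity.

6

The cycle type of σ is (6, 2, 1, 1, 1).
The order is lcm(6, 2) = 6.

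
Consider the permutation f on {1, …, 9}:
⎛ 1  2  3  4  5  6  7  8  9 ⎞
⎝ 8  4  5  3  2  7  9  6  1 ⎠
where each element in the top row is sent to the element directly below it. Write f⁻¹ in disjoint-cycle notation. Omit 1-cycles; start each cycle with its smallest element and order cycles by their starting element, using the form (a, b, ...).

(1, 9, 7, 6, 8)(2, 5, 3, 4)

The cycle decomposition of f is (1, 8, 6, 7, 9)(2, 4, 3, 5).
The inverse reverses every cycle; in canonical form, f⁻¹ = (1, 9, 7, 6, 8)(2, 5, 3, 4).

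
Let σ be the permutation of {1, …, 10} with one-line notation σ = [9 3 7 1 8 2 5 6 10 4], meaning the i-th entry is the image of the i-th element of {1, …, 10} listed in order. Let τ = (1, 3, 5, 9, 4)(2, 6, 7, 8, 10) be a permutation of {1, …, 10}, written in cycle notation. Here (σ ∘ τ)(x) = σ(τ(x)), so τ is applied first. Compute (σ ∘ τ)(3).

8

First apply τ: τ(3) = 5, then σ(5) = 8. Thus (σ ∘ τ)(3) = 8.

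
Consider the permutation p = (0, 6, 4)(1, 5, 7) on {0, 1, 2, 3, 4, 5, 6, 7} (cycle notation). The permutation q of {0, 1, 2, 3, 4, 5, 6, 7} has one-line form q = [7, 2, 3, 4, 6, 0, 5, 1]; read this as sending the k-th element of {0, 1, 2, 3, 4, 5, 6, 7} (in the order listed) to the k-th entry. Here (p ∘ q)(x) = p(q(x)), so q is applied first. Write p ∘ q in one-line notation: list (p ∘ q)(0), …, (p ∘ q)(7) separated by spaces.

(p ∘ q)(x) = p(q(x)). Computing each image: p(q(0)) = p(7) = 1, p(q(1)) = p(2) = 2, p(q(2)) = p(3) = 3, p(q(3)) = p(4) = 0, p(q(4)) = p(6) = 4, p(q(5)) = p(0) = 6, p(q(6)) = p(5) = 7, p(q(7)) = p(1) = 5.
Hence p ∘ q = [1 2 3 0 4 6 7 5].

1 2 3 0 4 6 7 5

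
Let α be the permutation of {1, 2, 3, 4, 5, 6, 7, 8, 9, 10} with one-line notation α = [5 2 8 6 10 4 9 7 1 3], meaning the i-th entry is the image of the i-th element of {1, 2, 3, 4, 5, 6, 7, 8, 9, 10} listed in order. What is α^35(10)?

Tracing 10 → 3 → … returns to 10 after 7 steps, so 10 lies in a 7-cycle (1 5 10 3 8 7 9).
Powers repeat with period 7 on this cycle, and 35 mod 7 = 0, so α^35(10) = α^0(10).
So α^35(10) = 10.

10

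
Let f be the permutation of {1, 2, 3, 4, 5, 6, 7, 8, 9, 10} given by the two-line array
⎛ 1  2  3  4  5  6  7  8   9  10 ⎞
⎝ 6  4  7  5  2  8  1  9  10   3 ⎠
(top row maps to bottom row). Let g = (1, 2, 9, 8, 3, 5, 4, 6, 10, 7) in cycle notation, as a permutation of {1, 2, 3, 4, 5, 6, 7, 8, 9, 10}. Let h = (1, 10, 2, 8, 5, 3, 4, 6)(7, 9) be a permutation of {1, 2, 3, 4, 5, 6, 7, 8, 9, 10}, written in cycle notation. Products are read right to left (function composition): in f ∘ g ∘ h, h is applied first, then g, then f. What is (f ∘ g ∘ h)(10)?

10

Chase 10: h(10) = 2; g(2) = 9; f(9) = 10. Hence (f ∘ g ∘ h)(10) = 10.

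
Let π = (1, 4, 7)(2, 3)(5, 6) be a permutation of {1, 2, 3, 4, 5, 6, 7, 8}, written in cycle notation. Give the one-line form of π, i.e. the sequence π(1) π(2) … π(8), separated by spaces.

Reading each image from the cycles: 1↦4, 2↦3, 3↦2, 4↦7, 5↦6, 6↦5, 7↦1, 8↦8.
Listing these in domain order gives 4 3 2 7 6 5 1 8.

4 3 2 7 6 5 1 8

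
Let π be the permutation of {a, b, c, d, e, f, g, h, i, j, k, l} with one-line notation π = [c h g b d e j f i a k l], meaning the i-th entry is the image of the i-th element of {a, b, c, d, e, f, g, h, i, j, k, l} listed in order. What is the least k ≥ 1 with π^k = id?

20

Decomposing into disjoint cycles gives cycle lengths 5, 4, 1, 1, 1.
The order is lcm(5, 4) = 20.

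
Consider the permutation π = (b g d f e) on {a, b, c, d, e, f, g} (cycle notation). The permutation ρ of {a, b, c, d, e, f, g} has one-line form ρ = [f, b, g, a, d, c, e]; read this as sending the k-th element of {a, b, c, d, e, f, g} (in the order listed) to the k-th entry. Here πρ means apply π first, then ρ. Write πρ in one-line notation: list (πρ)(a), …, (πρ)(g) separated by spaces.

(πρ)(x) = ρ(π(x)). Computing each image: ρ(π(a)) = ρ(a) = f, ρ(π(b)) = ρ(g) = e, ρ(π(c)) = ρ(c) = g, ρ(π(d)) = ρ(f) = c, ρ(π(e)) = ρ(b) = b, ρ(π(f)) = ρ(e) = d, ρ(π(g)) = ρ(d) = a.
Hence πρ = [f e g c b d a].

f e g c b d a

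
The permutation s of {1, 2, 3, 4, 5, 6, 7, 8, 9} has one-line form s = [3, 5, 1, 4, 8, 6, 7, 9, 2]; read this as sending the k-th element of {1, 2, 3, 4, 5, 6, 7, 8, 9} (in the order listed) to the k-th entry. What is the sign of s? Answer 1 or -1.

1

In disjoint-cycle form the cycle lengths are 4, 2, 1, 1, 1.
A cycle is odd iff its length is even; s has 2 even-length cycles, so sgn(s) = (−1)^2 and s is even.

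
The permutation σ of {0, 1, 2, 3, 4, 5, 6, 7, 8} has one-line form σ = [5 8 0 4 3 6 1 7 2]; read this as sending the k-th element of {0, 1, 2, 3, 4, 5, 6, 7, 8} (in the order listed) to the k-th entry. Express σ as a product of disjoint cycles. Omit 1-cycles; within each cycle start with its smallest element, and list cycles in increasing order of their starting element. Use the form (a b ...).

(0 5 6 1 8 2)(3 4)

From 0: 0 → 5 → 6 → 1 → 8 → 2 → 0, closing the cycle (0 5 6 1 8 2).
Continuing from each remaining unvisited element yields (0 5 6 1 8 2)(3 4).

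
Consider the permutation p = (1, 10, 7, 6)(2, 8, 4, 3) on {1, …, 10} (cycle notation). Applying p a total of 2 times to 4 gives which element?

4 lies in the 4-cycle (2, 8, 4, 3).
Stepping 2 places around the cycle: 4 → 3 → 2.

2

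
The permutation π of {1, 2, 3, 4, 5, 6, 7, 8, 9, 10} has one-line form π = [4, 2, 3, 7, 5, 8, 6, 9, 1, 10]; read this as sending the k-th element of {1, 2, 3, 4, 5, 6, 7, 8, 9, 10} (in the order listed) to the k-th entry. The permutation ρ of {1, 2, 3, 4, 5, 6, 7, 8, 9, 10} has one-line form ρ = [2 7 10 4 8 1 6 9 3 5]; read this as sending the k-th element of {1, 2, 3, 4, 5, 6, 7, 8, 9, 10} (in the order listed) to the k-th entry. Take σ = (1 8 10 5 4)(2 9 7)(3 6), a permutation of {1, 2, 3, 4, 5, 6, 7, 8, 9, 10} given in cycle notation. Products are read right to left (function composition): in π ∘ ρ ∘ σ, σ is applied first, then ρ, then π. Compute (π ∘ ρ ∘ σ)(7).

6

(π ∘ ρ ∘ σ)(7) = π(ρ(σ(7))). σ(7) = 2, then ρ(2) = 7, then π(7) = 6, so the result is 6.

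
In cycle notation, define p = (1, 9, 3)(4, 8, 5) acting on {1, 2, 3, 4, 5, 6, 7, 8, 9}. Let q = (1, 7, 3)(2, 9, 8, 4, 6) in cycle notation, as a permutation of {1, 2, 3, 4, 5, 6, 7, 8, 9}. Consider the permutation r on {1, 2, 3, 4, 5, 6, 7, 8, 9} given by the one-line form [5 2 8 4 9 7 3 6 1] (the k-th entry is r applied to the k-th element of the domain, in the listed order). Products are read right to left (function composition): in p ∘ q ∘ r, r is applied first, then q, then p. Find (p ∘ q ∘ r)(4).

Apply the permutations in order: r(4) = 4, then q(4) = 6, then p(6) = 6. So (p ∘ q ∘ r)(4) = 6.

6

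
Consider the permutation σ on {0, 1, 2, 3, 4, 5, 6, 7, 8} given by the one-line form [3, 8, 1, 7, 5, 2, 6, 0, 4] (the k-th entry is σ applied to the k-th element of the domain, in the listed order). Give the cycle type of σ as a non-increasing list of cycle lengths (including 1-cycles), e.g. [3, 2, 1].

The disjoint cycles are (0 3 7)(1 8 4 5 2)(6), with lengths 5, 3, 1 in non-increasing order.

[5, 3, 1]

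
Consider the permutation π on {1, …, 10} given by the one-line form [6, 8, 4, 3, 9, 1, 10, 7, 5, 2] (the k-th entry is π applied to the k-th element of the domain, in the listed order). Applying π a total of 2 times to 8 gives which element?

Tracing 8 → 7 → … returns to 8 after 4 steps, so 8 lies in a 4-cycle (2 8 7 10).
Advancing 2 steps from 8: 8 → 7 → 10.

10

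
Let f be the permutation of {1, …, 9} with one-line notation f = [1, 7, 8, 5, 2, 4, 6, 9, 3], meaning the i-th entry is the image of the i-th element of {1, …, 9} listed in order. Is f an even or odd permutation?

even

In disjoint-cycle form the cycle lengths are 5, 3, 1.
A cycle is odd iff its length is even; f has 0 even-length cycles, so sgn(f) = (−1)^0 and f is even.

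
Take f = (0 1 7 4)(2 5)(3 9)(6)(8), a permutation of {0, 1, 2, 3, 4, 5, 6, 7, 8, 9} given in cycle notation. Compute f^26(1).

1 lies in the 4-cycle (0 1 7 4).
Powers repeat with period 4 on this cycle, and 26 mod 4 = 2, so f^26(1) = f^2(1).
Stepping 2 places around the cycle: 1 → 7 → 4.

4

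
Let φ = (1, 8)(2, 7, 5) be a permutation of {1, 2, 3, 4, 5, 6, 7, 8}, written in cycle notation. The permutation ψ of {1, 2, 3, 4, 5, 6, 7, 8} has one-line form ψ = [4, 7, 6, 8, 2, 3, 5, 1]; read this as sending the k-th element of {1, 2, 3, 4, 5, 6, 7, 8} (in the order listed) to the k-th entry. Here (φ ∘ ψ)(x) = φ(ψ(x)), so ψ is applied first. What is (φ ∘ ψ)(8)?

(φ ∘ ψ)(8) = φ(ψ(8)). ψ(8) = 1, then φ(1) = 8. So (φ ∘ ψ)(8) = 8.

8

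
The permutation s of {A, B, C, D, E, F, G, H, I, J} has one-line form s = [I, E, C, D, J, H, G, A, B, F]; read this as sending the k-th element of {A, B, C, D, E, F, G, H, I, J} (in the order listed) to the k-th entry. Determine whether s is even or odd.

even

In disjoint-cycle form the cycle lengths are 7, 1, 1, 1.
A cycle of length ℓ contributes ℓ−1 transpositions, so s is a product of 6 transpositions — even.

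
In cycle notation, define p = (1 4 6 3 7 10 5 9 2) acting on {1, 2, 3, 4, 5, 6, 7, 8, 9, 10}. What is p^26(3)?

3 lies in the 9-cycle (1 4 6 3 7 10 5 9 2).
Powers repeat with period 9 on this cycle, and 26 mod 9 = 8, so p^26(3) = p^8(3).
Advancing 8 steps from 3: 3 → 7 → 10 → 5 → 9 → 2 → 1 → 4 → 6.

6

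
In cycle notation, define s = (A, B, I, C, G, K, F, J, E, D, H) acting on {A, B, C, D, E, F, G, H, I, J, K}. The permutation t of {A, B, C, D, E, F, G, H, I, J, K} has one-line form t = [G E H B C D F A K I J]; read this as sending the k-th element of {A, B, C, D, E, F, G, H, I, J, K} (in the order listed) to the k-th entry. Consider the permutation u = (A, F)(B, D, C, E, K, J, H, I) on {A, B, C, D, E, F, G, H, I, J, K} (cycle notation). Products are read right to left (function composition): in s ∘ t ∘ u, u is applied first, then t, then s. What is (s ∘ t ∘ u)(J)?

Apply the permutations in order: u(J) = H, then t(H) = A, then s(A) = B. So (s ∘ t ∘ u)(J) = B.

B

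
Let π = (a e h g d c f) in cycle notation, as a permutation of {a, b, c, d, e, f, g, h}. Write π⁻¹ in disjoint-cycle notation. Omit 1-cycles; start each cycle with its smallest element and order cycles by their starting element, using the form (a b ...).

(a f c d g h e)

If π sends a → b within a cycle, π⁻¹ sends b → a; equivalently, reverse each cycle.
After reversing and putting each cycle's least element first, π⁻¹ = (a f c d g h e).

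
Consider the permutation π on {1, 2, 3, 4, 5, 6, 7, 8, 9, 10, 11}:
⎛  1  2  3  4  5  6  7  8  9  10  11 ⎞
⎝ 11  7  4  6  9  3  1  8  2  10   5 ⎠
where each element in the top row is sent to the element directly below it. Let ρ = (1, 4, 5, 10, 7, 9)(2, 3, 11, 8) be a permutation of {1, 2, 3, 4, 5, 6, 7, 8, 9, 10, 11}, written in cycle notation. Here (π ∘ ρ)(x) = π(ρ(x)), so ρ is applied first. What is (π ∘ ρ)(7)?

(π ∘ ρ)(7) = π(ρ(7)). ρ(7) = 9, then π(9) = 2. So (π ∘ ρ)(7) = 2.

2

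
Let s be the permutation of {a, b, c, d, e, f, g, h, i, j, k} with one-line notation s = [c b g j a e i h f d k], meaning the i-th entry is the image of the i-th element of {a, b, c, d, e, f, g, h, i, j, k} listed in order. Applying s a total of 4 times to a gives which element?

f

Tracing a → c → … returns to a after 6 steps, so a lies in a 6-cycle (a, c, g, i, f, e).
Advancing 4 steps from a: a → c → g → i → f.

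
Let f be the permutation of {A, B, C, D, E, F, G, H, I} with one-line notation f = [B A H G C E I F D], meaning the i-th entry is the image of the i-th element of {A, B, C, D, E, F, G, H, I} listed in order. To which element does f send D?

G

D is element number 4 of the domain, and entry number 4 of the one-line form is G, so f(D) = G.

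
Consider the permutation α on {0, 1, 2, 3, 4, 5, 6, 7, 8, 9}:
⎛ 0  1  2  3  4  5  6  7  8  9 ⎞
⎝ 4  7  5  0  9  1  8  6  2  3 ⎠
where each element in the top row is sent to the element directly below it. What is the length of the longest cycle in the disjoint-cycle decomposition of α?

6

Decomposing into disjoint cycles gives (0, 4, 9, 3)(1, 7, 6, 8, 2, 5); the longest has length 6.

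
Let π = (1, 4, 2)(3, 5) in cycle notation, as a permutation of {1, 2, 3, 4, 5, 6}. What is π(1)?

4

Within (1, 4, 2), 1 ↦ 4.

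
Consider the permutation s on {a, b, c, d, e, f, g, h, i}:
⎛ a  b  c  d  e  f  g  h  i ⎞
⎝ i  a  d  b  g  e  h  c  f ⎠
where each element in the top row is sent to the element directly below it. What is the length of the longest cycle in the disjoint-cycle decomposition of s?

Decomposing into disjoint cycles gives (a, i, f, e, g, h, c, d, b); the longest has length 9.

9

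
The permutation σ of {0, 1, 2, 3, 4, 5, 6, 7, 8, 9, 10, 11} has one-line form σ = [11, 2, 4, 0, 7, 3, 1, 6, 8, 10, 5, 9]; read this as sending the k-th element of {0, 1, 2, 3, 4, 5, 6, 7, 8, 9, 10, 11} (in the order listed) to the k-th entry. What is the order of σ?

30

The disjoint-cycle form of σ has cycle lengths 6, 5, 1.
The order is lcm(6, 5) = 30.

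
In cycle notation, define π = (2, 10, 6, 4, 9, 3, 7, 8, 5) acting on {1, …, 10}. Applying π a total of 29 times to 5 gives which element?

10

5 lies in the 9-cycle (2, 10, 6, 4, 9, 3, 7, 8, 5).
On a 9-cycle, π^9 is the identity, so π^29 = π^2 there (29 ≡ 2 mod 9).
Advancing 2 steps from 5: 5 → 2 → 10.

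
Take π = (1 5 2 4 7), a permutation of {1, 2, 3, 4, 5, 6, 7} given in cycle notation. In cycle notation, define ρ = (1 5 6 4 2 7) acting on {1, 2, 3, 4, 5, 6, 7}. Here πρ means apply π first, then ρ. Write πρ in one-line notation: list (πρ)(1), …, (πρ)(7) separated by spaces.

Chase each element through π then ρ: 1 → 5 → 6; 2 → 4 → 2; 3 → 3 → 3; 4 → 7 → 1; 5 → 2 → 7; 6 → 6 → 4; 7 → 1 → 5.
So πρ in one-line form is 6 2 3 1 7 4 5.

6 2 3 1 7 4 5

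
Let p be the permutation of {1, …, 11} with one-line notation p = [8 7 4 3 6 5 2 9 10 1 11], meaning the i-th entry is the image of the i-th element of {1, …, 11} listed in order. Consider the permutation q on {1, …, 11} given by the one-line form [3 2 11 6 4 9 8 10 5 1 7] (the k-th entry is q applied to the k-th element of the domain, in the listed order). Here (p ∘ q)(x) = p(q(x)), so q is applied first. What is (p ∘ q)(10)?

8

(p ∘ q)(10) = p(q(10)). q(10) = 1, then p(1) = 8. So (p ∘ q)(10) = 8.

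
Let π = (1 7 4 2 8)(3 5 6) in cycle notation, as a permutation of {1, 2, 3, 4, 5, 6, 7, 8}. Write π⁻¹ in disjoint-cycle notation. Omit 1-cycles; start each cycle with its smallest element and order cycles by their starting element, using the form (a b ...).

The inverse reverses each cycle.
Reversing each cycle of π and rotating so the smallest element leads gives (1 8 2 4 7)(3 6 5).

(1 8 2 4 7)(3 6 5)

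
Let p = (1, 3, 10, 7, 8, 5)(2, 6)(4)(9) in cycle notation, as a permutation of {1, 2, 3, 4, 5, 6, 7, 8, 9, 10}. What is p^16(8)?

10

8 lies in the 6-cycle (1, 3, 10, 7, 8, 5).
Powers repeat with period 6 on this cycle, and 16 mod 6 = 4, so p^16(8) = p^4(8).
Advancing 4 steps from 8: 8 → 5 → 1 → 3 → 10.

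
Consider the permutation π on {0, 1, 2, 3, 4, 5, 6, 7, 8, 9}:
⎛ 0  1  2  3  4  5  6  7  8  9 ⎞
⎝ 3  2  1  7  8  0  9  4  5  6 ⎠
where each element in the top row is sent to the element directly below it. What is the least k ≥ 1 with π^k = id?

Writing π as disjoint cycles, the cycle lengths are 6, 2, 2.
Since disjoint cycles commute, ord(π) = lcm(6, 2, 2) = 6.

6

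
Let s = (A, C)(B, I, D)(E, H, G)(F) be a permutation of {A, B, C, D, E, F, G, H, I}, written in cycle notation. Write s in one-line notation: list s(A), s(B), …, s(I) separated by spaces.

C I A B H F E G D

Image by image: A↦C, B↦I, C↦A, D↦B, E↦H, F↦F, G↦E, H↦G, I↦D.
Listing these in domain order gives C I A B H F E G D.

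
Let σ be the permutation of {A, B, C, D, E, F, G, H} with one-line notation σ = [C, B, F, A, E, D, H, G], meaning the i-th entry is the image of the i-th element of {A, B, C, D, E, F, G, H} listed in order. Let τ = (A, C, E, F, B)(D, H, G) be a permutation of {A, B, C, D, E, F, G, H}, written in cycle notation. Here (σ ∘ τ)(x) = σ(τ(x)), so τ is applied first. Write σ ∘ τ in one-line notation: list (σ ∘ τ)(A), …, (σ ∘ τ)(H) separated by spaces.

Chase each element through τ then σ: A → C → F; B → A → C; C → E → E; D → H → G; E → F → D; F → B → B; G → D → A; H → G → H.
So σ ∘ τ in one-line form is F C E G D B A H.

F C E G D B A H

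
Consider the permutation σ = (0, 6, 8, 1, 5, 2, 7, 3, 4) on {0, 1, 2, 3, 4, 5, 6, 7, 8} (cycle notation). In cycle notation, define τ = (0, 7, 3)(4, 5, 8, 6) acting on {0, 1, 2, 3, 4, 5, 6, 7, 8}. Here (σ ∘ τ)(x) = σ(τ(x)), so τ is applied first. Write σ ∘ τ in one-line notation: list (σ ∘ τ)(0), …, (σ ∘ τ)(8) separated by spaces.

Chase each element through τ then σ: 0 → 7 → 3; 1 → 1 → 5; 2 → 2 → 7; 3 → 0 → 6; 4 → 5 → 2; 5 → 8 → 1; 6 → 4 → 0; 7 → 3 → 4; 8 → 6 → 8.
So σ ∘ τ in one-line form is 3 5 7 6 2 1 0 4 8.

3 5 7 6 2 1 0 4 8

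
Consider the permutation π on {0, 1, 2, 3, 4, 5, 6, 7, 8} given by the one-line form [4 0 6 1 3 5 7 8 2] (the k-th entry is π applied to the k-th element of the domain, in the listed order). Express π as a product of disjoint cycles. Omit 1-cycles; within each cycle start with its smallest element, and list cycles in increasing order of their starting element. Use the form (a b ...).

(0 4 3 1)(2 6 7 8)

Start at 0 and follow images: 0 → 4 → 3 → 1 → 0, giving the cycle (0 4 3 1).
Repeating from the next unused element and collecting all non-trivial cycles gives (0 4 3 1)(2 6 7 8).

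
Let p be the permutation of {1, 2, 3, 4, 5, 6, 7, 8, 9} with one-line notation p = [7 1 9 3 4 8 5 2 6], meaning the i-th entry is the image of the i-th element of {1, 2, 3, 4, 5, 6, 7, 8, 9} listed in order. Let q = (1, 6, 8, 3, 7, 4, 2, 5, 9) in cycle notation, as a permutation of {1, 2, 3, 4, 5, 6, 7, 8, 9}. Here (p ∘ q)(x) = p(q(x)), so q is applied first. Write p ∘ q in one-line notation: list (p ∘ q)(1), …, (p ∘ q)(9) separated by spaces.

8 4 5 1 6 2 3 9 7

Chase each element through q then p: 1 → 6 → 8; 2 → 5 → 4; 3 → 7 → 5; 4 → 2 → 1; 5 → 9 → 6; 6 → 8 → 2; 7 → 4 → 3; 8 → 3 → 9; 9 → 1 → 7.
So p ∘ q in one-line form is 8 4 5 1 6 2 3 9 7.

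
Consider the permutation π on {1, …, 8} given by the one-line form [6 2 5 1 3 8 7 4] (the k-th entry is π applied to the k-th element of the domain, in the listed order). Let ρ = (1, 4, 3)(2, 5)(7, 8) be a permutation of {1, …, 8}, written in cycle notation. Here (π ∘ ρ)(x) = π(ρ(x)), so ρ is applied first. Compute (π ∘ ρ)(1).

ρ(1) = 4, then π(4) = 1; composing gives (π ∘ ρ)(1) = 1.

1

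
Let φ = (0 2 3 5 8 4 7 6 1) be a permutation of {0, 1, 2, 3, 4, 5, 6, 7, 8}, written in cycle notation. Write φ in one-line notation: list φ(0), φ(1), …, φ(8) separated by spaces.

Image by image: 0↦2, 1↦0, 2↦3, 3↦5, 4↦7, 5↦8, 6↦1, 7↦6, 8↦4.
So the one-line form is 2 0 3 5 7 8 1 6 4.

2 0 3 5 7 8 1 6 4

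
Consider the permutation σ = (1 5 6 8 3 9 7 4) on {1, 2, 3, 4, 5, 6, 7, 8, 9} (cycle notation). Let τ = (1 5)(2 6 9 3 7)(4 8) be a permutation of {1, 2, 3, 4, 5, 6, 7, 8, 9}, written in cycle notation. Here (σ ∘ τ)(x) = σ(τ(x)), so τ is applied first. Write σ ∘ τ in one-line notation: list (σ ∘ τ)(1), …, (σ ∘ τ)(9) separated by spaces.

(σ ∘ τ)(x) = σ(τ(x)). Computing each image: σ(τ(1)) = σ(5) = 6, σ(τ(2)) = σ(6) = 8, σ(τ(3)) = σ(7) = 4, σ(τ(4)) = σ(8) = 3, σ(τ(5)) = σ(1) = 5, σ(τ(6)) = σ(9) = 7, σ(τ(7)) = σ(2) = 2, σ(τ(8)) = σ(4) = 1, σ(τ(9)) = σ(3) = 9.
Hence σ ∘ τ = [6 8 4 3 5 7 2 1 9].

6 8 4 3 5 7 2 1 9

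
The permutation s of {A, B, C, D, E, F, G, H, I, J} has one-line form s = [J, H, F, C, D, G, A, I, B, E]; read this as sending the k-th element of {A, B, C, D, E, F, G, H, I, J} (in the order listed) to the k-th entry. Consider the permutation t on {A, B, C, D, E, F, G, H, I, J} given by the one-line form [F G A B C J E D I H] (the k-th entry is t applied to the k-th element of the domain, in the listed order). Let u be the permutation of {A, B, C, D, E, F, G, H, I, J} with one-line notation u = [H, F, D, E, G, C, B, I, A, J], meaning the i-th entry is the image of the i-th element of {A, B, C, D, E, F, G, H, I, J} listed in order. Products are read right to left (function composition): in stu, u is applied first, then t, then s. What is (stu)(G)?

A

Chase G: u(G) = B; t(B) = G; s(G) = A. Hence (stu)(G) = A.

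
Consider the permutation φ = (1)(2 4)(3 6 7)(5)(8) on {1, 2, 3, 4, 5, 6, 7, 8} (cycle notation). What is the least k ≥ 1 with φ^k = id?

6

The disjoint cycles have lengths 3, 2, 1, 1, 1.
The order is lcm(3, 2) = 6.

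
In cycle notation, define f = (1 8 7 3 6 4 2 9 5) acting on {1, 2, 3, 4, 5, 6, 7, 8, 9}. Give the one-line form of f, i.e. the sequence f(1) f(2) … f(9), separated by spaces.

Image by image: 1→8, 2→9, 3→6, 4→2, 5→1, 6→4, 7→3, 8→7, 9→5.
So the one-line form is 8 9 6 2 1 4 3 7 5.

8 9 6 2 1 4 3 7 5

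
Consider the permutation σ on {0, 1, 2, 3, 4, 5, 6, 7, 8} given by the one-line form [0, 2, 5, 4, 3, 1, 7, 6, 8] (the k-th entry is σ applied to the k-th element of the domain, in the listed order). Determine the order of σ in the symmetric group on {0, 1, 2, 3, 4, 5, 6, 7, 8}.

The disjoint-cycle form of σ has cycle lengths 3, 2, 2, 1, 1.
The order of σ is the least common multiple of its cycle lengths: lcm(3, 2, 2) = 6.

6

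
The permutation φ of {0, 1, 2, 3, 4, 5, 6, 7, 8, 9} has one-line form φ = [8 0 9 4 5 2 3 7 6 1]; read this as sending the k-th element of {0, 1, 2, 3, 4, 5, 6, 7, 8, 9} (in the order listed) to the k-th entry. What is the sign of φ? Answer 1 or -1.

In disjoint-cycle form the cycle lengths are 9, 1.
A cycle is odd iff its length is even; φ has 0 even-length cycles, so sgn(φ) = (−1)^0 and φ is even.

1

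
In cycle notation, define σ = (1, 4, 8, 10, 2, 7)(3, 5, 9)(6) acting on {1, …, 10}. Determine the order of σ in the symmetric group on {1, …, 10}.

The cycle type of σ is (6, 3, 1).
Since disjoint cycles commute, ord(σ) = lcm(6, 3) = 6.

6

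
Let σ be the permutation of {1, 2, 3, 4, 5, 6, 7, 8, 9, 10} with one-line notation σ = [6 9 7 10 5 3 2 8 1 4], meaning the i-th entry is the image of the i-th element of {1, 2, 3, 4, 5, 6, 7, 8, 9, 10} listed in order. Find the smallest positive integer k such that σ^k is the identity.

Decomposing into disjoint cycles gives cycle lengths 6, 2, 1, 1.
The order is lcm(6, 2) = 6.

6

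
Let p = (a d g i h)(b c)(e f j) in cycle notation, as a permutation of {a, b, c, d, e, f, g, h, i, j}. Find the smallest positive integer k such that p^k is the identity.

30

The disjoint cycles have lengths 5, 3, 2.
The order is lcm(5, 3, 2) = 30.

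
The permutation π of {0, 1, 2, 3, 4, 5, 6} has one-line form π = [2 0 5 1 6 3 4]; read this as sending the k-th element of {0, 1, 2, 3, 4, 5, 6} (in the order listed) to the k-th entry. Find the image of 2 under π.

5

2 is element number 3 of the domain, and entry number 3 of the one-line form is 5, so π(2) = 5.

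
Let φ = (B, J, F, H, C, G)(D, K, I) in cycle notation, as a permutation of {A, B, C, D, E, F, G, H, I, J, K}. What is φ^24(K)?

K lies in the 3-cycle (D, K, I).
Powers repeat with period 3 on this cycle, and 24 mod 3 = 0, so φ^24(K) = φ^0(K).
So φ^24(K) = K.

K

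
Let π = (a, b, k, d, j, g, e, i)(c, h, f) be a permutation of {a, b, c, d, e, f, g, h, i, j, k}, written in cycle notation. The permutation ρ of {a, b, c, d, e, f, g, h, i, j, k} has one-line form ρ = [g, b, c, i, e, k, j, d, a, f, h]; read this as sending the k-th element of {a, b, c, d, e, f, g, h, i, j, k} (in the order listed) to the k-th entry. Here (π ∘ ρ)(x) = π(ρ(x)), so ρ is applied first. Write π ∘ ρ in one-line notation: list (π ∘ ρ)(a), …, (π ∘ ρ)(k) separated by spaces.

(π ∘ ρ)(x) = π(ρ(x)). Computing each image: π(ρ(a)) = π(g) = e, π(ρ(b)) = π(b) = k, π(ρ(c)) = π(c) = h, π(ρ(d)) = π(i) = a, π(ρ(e)) = π(e) = i, π(ρ(f)) = π(k) = d, π(ρ(g)) = π(j) = g, π(ρ(h)) = π(d) = j, π(ρ(i)) = π(a) = b, π(ρ(j)) = π(f) = c, π(ρ(k)) = π(h) = f.
Hence π ∘ ρ = [e k h a i d g j b c f].

e k h a i d g j b c f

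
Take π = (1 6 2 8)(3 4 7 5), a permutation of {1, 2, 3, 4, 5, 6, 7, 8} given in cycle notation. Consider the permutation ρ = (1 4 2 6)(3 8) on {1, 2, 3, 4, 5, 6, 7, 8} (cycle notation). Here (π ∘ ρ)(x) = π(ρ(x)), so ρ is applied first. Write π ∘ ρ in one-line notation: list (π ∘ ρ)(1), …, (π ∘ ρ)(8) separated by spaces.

For each element, apply ρ then π: 1 → 4 → 7; 2 → 6 → 2; 3 → 8 → 1; 4 → 2 → 8; 5 → 5 → 3; 6 → 1 → 6; 7 → 7 → 5; 8 → 3 → 4.
Collecting the images, π ∘ ρ = [7 2 1 8 3 6 5 4].

7 2 1 8 3 6 5 4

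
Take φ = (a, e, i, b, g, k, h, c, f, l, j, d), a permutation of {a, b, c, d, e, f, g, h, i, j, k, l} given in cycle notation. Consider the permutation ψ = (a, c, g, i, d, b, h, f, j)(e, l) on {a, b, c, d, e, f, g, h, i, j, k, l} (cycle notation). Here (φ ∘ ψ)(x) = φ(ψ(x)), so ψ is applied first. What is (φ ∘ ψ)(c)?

k

ψ(c) = g, then φ(g) = k; composing gives (φ ∘ ψ)(c) = k.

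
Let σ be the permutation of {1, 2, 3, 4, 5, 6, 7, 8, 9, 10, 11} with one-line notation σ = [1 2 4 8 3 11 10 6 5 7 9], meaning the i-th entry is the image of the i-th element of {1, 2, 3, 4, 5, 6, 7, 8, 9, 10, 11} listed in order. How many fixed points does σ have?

2

The fixed points (elements with σ(x) = x) are {1, 2}, so there are 2.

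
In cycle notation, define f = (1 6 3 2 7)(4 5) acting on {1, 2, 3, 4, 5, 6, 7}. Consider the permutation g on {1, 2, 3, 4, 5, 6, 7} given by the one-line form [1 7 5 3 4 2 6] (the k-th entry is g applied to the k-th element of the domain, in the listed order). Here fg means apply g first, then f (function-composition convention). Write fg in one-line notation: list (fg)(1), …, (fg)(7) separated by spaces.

6 1 4 2 5 7 3

Chase each element through g then f: 1 → 1 → 6; 2 → 7 → 1; 3 → 5 → 4; 4 → 3 → 2; 5 → 4 → 5; 6 → 2 → 7; 7 → 6 → 3.
So fg in one-line form is 6 1 4 2 5 7 3.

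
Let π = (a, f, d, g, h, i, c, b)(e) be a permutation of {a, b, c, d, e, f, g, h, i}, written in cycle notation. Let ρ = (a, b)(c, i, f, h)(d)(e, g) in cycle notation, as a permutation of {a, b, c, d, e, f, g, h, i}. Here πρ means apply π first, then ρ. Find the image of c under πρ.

a

First apply π: π(c) = b, then ρ(b) = a. Thus (πρ)(c) = a.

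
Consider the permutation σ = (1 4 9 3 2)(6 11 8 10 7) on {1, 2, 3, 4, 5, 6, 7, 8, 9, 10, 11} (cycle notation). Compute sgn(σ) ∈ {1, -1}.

1

The cycle lengths are 5, 5, 1.
A cycle is odd iff its length is even; σ has 0 even-length cycles, so sgn(σ) = (−1)^0 and σ is even.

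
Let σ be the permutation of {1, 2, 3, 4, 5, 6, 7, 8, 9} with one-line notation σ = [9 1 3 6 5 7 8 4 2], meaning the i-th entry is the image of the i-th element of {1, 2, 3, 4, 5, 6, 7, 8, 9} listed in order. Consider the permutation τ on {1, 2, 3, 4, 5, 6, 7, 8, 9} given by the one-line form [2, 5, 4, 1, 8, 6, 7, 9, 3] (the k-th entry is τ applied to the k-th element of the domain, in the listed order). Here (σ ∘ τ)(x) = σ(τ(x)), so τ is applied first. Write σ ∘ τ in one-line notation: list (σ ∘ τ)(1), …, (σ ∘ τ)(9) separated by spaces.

Chase each element through τ then σ: 1 → 2 → 1; 2 → 5 → 5; 3 → 4 → 6; 4 → 1 → 9; 5 → 8 → 4; 6 → 6 → 7; 7 → 7 → 8; 8 → 9 → 2; 9 → 3 → 3.
Collecting the images, σ ∘ τ = [1 5 6 9 4 7 8 2 3].

1 5 6 9 4 7 8 2 3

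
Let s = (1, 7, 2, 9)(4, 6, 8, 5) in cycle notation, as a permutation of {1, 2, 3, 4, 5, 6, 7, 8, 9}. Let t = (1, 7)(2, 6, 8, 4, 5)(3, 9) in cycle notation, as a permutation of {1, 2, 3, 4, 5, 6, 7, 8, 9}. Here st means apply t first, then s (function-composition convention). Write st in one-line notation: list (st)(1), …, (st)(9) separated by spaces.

2 8 1 4 9 5 7 6 3

(st)(x) = s(t(x)). Computing each image: s(t(1)) = s(7) = 2, s(t(2)) = s(6) = 8, s(t(3)) = s(9) = 1, s(t(4)) = s(5) = 4, s(t(5)) = s(2) = 9, s(t(6)) = s(8) = 5, s(t(7)) = s(1) = 7, s(t(8)) = s(4) = 6, s(t(9)) = s(3) = 3.
Hence st = [2 8 1 4 9 5 7 6 3].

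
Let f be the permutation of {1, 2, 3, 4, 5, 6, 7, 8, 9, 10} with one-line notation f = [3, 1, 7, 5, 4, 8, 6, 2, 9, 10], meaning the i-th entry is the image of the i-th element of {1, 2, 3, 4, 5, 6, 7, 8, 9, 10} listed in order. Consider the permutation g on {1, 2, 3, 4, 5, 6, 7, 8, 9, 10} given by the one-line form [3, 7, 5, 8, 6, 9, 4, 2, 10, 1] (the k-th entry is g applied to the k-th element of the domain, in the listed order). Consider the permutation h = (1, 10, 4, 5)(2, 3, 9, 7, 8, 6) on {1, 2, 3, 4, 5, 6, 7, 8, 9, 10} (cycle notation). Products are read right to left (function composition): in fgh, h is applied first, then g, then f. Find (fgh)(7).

Apply the permutations in order: h(7) = 8, then g(8) = 2, then f(2) = 1. So (fgh)(7) = 1.

1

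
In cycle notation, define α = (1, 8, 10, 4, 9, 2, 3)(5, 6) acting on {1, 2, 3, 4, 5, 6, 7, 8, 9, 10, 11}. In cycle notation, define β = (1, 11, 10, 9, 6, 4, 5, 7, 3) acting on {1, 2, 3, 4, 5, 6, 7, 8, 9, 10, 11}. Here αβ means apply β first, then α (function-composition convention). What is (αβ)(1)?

11

(αβ)(1) = α(β(1)). β(1) = 11, then α(11) = 11. So (αβ)(1) = 11.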